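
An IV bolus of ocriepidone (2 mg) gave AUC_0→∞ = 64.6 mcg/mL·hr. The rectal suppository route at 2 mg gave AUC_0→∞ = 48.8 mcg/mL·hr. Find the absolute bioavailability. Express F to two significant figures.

F = (AUC_ev / D_ev) / (AUC_iv / D_iv)
  = (48.8/2) / (64.6/2)
  = 24.4 / 32.3 = 0.7554

F = 0.76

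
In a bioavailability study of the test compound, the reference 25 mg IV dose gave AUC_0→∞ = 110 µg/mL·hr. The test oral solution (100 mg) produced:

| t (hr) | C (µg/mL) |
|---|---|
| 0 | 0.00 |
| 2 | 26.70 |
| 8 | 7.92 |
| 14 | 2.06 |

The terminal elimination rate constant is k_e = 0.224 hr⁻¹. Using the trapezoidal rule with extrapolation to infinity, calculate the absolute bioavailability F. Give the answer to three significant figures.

F = 0.386

Trapezoidal AUC_0→14 (oral solution):
  [0→2]: (0.00+26.70)/2 × 2 = 26.7
  [2→8]: (26.70+7.92)/2 × 6 = 103.86
  [8→14]: (7.92+2.06)/2 × 6 = 29.94
  Sum = 160.5 µg/mL·hr
Tail: C_last/k_e = 2.06/0.224 = 9.196
AUC_0→∞ (oral solution) = 160.5 + 9.196 = 169.696 µg/mL·hr
F = (AUC_ev/D_ev)/(AUC_iv/D_iv) = (169.696/100)/(110/25) = 1.69696/4.4 = 0.3857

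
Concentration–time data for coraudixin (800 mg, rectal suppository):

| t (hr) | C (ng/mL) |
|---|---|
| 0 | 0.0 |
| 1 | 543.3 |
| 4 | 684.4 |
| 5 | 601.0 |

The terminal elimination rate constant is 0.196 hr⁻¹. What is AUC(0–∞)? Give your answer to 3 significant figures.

AUC = 5820 ng/mL·hr

Trapezoidal AUC_0→5:
  [0→1]: (0.0+543.3)/2 × 1 = 271.65
  [1→4]: (543.3+684.4)/2 × 3 = 1841.55
  [4→5]: (684.4+601.0)/2 × 1 = 642.7
  Sum = 2755.9 ng/mL·hr
Extrapolated tail: C_last / k_e = 601.0 / 0.196 = 3066.327
AUC_0→∞ = 2755.9 + 3066.327 = 5822.227 ng/mL·hr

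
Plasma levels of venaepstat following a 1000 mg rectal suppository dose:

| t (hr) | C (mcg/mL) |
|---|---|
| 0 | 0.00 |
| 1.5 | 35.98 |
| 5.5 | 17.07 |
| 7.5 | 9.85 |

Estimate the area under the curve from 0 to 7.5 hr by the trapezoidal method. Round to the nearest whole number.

Trapezoidal AUC_0→7.5:
  [0→1.5]: (0.00+35.98)/2 × 1.5 = 26.985
  [1.5→5.5]: (35.98+17.07)/2 × 4 = 106.1
  [5.5→7.5]: (17.07+9.85)/2 × 2 = 26.92
  Sum = 160.005 mcg/mL·hr

AUC = 160 mcg/mL·hr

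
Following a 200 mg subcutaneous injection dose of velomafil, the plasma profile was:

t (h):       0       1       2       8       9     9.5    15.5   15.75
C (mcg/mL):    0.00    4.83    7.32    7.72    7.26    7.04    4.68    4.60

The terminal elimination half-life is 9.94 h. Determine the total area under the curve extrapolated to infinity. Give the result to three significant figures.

Trapezoidal AUC_0→15.75:
  [0→1]: (0.00+4.83)/2 × 1 = 2.415
  [1→2]: (4.83+7.32)/2 × 1 = 6.075
  [2→8]: (7.32+7.72)/2 × 6 = 45.12
  [8→9]: (7.72+7.26)/2 × 1 = 7.49
  [9→9.5]: (7.26+7.04)/2 × 0.5 = 3.575
  [9.5→15.5]: (7.04+4.68)/2 × 6 = 35.16
  [15.5→15.75]: (4.68+4.60)/2 × 0.25 = 1.16
  Sum = 100.995 mcg/mL·h
k_e = ln2 / t½ = 0.693147 / 9.94 = 0.0697 h^-1
Extrapolated tail: C_last / k_e = 4.60 / 0.0697 = 65.997
AUC_0→∞ = 100.995 + 65.997 = 166.992 mcg/mL·h

AUC = 167 mcg/mL·h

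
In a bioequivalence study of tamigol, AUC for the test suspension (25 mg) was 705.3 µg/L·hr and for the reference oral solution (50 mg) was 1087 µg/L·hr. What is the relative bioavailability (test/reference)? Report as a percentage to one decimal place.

F_rel = 129.8%

F_rel = (AUC_test/D_test) / (AUC_ref/D_ref)
      = (705.3/25) / (1087/50)
      = 28.212 / 21.74 = 1.2977 = 129.77%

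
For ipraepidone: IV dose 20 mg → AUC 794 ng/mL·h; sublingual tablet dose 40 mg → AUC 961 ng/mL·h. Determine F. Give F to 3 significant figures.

F = 0.605

F = (AUC_ev / D_ev) / (AUC_iv / D_iv)
  = (961/40) / (794/20)
  = 24.025 / 39.7 = 0.6052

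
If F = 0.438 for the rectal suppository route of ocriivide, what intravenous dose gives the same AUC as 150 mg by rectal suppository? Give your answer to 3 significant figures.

D_iv = 65.7 mg

Systemic exposure from an extravascular dose = F × D_ev, so the equivalent IV dose is F × D_ev.
D_iv = F × D_ev = 0.438 × 150 = 65.7 mg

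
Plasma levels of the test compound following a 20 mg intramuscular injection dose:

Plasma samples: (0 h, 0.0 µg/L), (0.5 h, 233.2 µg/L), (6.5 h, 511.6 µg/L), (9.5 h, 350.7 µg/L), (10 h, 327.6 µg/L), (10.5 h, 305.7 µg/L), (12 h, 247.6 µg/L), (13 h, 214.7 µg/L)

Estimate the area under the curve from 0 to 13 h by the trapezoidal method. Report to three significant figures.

AUC = 4560 µg/L·h

Trapezoidal AUC_0→13:
  [0→0.5]: (0.0+233.2)/2 × 0.5 = 58.3
  [0.5→6.5]: (233.2+511.6)/2 × 6 = 2234.4
  [6.5→9.5]: (511.6+350.7)/2 × 3 = 1293.45
  [9.5→10]: (350.7+327.6)/2 × 0.5 = 169.575
  [10→10.5]: (327.6+305.7)/2 × 0.5 = 158.325
  [10.5→12]: (305.7+247.6)/2 × 1.5 = 414.975
  [12→13]: (247.6+214.7)/2 × 1 = 231.15
  Sum = 4560.175 µg/L·h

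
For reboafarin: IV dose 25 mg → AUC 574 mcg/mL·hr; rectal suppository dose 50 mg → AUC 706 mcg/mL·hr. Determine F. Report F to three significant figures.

F = (AUC_ev / D_ev) / (AUC_iv / D_iv)
  = (706/50) / (574/25)
  = 14.12 / 22.96 = 0.6150

F = 0.615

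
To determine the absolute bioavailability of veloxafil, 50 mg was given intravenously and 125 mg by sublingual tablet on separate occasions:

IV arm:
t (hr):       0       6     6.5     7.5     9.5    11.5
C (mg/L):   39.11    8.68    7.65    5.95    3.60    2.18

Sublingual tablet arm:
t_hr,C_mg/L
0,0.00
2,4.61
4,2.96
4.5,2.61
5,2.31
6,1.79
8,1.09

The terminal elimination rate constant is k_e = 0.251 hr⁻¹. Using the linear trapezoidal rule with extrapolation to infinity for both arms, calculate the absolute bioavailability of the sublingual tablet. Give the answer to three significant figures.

F = 0.0540

Trapezoidal AUC_0→11.5 (IV):
  [0→6]: (39.11+8.68)/2 × 6 = 143.37
  [6→6.5]: (8.68+7.65)/2 × 0.5 = 4.0825
  [6.5→7.5]: (7.65+5.95)/2 × 1 = 6.8
  [7.5→9.5]: (5.95+3.60)/2 × 2 = 9.55
  [9.5→11.5]: (3.60+2.18)/2 × 2 = 5.78
  Sum = 169.5825 mg/L·hr
IV tail: 2.18/0.251 = 8.685; AUC_iv,0→∞ = 169.5825 + 8.685 = 178.2675 mg/L·hr
Trapezoidal AUC_0→8 (sublingual tablet):
  [0→2]: (0.00+4.61)/2 × 2 = 4.61
  [2→4]: (4.61+2.96)/2 × 2 = 7.57
  [4→4.5]: (2.96+2.61)/2 × 0.5 = 1.3925
  [4.5→5]: (2.61+2.31)/2 × 0.5 = 1.23
  [5→6]: (2.31+1.79)/2 × 1 = 2.05
  [6→8]: (1.79+1.09)/2 × 2 = 2.88
  Sum = 19.7325 mg/L·hr
sublingual tablet tail: 1.09/0.251 = 4.343; AUC_ev,0→∞ = 19.7325 + 4.343 = 24.0755 mg/L·hr
F = (AUC_ev/D_ev)/(AUC_iv/D_iv) = (24.0755/125)/(178.2675/50) = 0.192604/3.56535 = 0.0540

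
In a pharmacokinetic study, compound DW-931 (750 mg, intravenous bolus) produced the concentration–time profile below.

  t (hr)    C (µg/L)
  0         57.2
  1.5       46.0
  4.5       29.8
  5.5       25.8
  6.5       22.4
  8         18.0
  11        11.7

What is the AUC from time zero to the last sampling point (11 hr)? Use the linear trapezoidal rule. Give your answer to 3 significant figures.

AUC = 318 µg/L·hr

Trapezoidal AUC_0→11:
  [0→1.5]: (57.2+46.0)/2 × 1.5 = 77.4
  [1.5→4.5]: (46.0+29.8)/2 × 3 = 113.7
  [4.5→5.5]: (29.8+25.8)/2 × 1 = 27.8
  [5.5→6.5]: (25.8+22.4)/2 × 1 = 24.1
  [6.5→8]: (22.4+18.0)/2 × 1.5 = 30.3
  [8→11]: (18.0+11.7)/2 × 3 = 44.55
  Sum = 317.85 µg/L·hr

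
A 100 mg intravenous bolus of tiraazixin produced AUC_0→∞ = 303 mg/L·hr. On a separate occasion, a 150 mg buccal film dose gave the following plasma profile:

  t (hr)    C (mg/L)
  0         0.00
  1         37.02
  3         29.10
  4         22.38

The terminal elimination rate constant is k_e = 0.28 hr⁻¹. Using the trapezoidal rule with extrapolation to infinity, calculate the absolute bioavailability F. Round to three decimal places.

F = 0.419

Trapezoidal AUC_0→4 (buccal film):
  [0→1]: (0.00+37.02)/2 × 1 = 18.51
  [1→3]: (37.02+29.10)/2 × 2 = 66.12
  [3→4]: (29.10+22.38)/2 × 1 = 25.74
  Sum = 110.37 mg/L·hr
Tail: C_last/k_e = 22.38/0.28 = 79.929
AUC_0→∞ (buccal film) = 110.37 + 79.929 = 190.299 mg/L·hr
F = (AUC_ev/D_ev)/(AUC_iv/D_iv) = (190.299/150)/(303/100) = 1.26866/3.03 = 0.4187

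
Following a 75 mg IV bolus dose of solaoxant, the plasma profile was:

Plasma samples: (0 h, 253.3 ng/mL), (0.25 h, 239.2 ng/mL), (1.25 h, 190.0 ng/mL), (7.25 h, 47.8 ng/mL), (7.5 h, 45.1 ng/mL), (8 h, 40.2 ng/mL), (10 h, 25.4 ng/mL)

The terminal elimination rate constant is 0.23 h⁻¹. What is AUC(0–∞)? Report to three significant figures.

Trapezoidal AUC_0→10:
  [0→0.25]: (253.3+239.2)/2 × 0.25 = 61.5625
  [0.25→1.25]: (239.2+190.0)/2 × 1 = 214.6
  [1.25→7.25]: (190.0+47.8)/2 × 6 = 713.4
  [7.25→7.5]: (47.8+45.1)/2 × 0.25 = 11.6125
  [7.5→8]: (45.1+40.2)/2 × 0.5 = 21.325
  [8→10]: (40.2+25.4)/2 × 2 = 65.6
  Sum = 1088.1 ng/mL·h
Extrapolated tail: C_last / k_e = 25.4 / 0.23 = 110.435
AUC_0→∞ = 1088.1 + 110.435 = 1198.535 ng/mL·h

AUC = 1200 ng/mL·h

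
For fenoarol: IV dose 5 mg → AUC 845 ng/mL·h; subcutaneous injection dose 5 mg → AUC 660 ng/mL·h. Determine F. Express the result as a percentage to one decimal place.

F = (AUC_ev / D_ev) / (AUC_iv / D_iv)
  = (660/5) / (845/5)
  = 132 / 169 = 0.7811
  = 78.11%

F = 78.1%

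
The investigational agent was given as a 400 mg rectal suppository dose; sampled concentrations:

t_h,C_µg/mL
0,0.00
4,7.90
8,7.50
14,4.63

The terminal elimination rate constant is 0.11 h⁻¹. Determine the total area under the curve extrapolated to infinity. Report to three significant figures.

Trapezoidal AUC_0→14:
  [0→4]: (0.00+7.90)/2 × 4 = 15.8
  [4→8]: (7.90+7.50)/2 × 4 = 30.8
  [8→14]: (7.50+4.63)/2 × 6 = 36.39
  Sum = 82.99 µg/mL·h
Extrapolated tail: C_last / k_e = 4.63 / 0.11 = 42.091
AUC_0→∞ = 82.99 + 42.091 = 125.081 µg/mL·h

AUC = 125 µg/mL·h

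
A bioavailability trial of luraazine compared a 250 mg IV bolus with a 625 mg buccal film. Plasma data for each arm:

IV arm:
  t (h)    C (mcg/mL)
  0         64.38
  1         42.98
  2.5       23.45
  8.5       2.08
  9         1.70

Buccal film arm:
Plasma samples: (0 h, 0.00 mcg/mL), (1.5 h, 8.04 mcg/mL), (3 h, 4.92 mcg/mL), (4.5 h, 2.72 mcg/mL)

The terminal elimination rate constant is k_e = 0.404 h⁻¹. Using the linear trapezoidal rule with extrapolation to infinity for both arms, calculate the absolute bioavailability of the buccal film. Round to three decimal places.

F = 0.061

Trapezoidal AUC_0→9 (IV):
  [0→1]: (64.38+42.98)/2 × 1 = 53.68
  [1→2.5]: (42.98+23.45)/2 × 1.5 = 49.8225
  [2.5→8.5]: (23.45+2.08)/2 × 6 = 76.59
  [8.5→9]: (2.08+1.70)/2 × 0.5 = 0.945
  Sum = 181.0375 mcg/mL·h
IV tail: 1.70/0.404 = 4.208; AUC_iv,0→∞ = 181.0375 + 4.208 = 185.2455 mcg/mL·h
Trapezoidal AUC_0→4.5 (buccal film):
  [0→1.5]: (0.00+8.04)/2 × 1.5 = 6.03
  [1.5→3]: (8.04+4.92)/2 × 1.5 = 9.72
  [3→4.5]: (4.92+2.72)/2 × 1.5 = 5.73
  Sum = 21.48 mcg/mL·h
buccal film tail: 2.72/0.404 = 6.733; AUC_ev,0→∞ = 21.48 + 6.733 = 28.213 mcg/mL·h
F = (AUC_ev/D_ev)/(AUC_iv/D_iv) = (28.213/625)/(185.2455/250) = 0.0451408/0.740982 = 0.0609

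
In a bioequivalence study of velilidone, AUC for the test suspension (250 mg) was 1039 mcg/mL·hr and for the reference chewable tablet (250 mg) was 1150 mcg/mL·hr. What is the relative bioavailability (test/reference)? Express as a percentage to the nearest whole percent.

F_rel = 90%

F_rel = (AUC_test/D_test) / (AUC_ref/D_ref)
      = (1039/250) / (1150/250)
      = 4.156 / 4.6 = 0.9035 = 90.35%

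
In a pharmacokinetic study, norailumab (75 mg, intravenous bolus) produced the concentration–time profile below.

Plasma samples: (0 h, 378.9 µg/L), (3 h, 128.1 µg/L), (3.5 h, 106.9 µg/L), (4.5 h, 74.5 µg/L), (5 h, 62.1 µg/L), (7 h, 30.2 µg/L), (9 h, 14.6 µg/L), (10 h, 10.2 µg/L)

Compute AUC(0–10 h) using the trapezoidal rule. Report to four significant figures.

Trapezoidal AUC_0→10:
  [0→3]: (378.9+128.1)/2 × 3 = 760.5
  [3→3.5]: (128.1+106.9)/2 × 0.5 = 58.75
  [3.5→4.5]: (106.9+74.5)/2 × 1 = 90.7
  [4.5→5]: (74.5+62.1)/2 × 0.5 = 34.15
  [5→7]: (62.1+30.2)/2 × 2 = 92.3
  [7→9]: (30.2+14.6)/2 × 2 = 44.8
  [9→10]: (14.6+10.2)/2 × 1 = 12.4
  Sum = 1093.6 µg/L·h

AUC = 1094 µg/L·h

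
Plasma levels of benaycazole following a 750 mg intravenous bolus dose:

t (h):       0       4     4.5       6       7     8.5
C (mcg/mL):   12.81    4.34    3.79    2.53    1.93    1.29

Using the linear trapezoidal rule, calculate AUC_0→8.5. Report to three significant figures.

AUC = 45.7 mcg/mL·h

Trapezoidal AUC_0→8.5:
  [0→4]: (12.81+4.34)/2 × 4 = 34.3
  [4→4.5]: (4.34+3.79)/2 × 0.5 = 2.0325
  [4.5→6]: (3.79+2.53)/2 × 1.5 = 4.74
  [6→7]: (2.53+1.93)/2 × 1 = 2.23
  [7→8.5]: (1.93+1.29)/2 × 1.5 = 2.415
  Sum = 45.7175 mcg/mL·h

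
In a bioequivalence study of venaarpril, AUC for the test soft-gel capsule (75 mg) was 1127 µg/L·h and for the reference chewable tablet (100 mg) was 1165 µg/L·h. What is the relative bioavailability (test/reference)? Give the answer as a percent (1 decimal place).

F_rel = (AUC_test/D_test) / (AUC_ref/D_ref)
      = (1127/75) / (1165/100)
      = 15.0267 / 11.65 = 1.2898 = 128.98%

F_rel = 129.0%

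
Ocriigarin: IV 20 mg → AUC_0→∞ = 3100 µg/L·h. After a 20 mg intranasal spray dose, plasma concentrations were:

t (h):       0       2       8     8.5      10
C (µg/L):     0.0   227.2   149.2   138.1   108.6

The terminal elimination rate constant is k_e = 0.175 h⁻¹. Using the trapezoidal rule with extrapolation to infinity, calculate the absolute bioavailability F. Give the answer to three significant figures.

Trapezoidal AUC_0→10 (intranasal spray):
  [0→2]: (0.0+227.2)/2 × 2 = 227.2
  [2→8]: (227.2+149.2)/2 × 6 = 1129.2
  [8→8.5]: (149.2+138.1)/2 × 0.5 = 71.825
  [8.5→10]: (138.1+108.6)/2 × 1.5 = 185.025
  Sum = 1613.25 µg/L·h
Tail: C_last/k_e = 108.6/0.175 = 620.571
AUC_0→∞ (intranasal spray) = 1613.25 + 620.571 = 2233.821 µg/L·h
F = (AUC_ev/D_ev)/(AUC_iv/D_iv) = (2233.821/20)/(3100/20) = 111.69105/155 = 0.7206

F = 0.721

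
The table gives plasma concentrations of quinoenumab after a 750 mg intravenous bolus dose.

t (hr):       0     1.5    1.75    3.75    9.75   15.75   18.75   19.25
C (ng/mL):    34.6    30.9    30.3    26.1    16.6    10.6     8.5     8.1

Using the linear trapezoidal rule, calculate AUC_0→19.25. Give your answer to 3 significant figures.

Trapezoidal AUC_0→19.25:
  [0→1.5]: (34.6+30.9)/2 × 1.5 = 49.125
  [1.5→1.75]: (30.9+30.3)/2 × 0.25 = 7.65
  [1.75→3.75]: (30.3+26.1)/2 × 2 = 56.4
  [3.75→9.75]: (26.1+16.6)/2 × 6 = 128.1
  [9.75→15.75]: (16.6+10.6)/2 × 6 = 81.6
  [15.75→18.75]: (10.6+8.5)/2 × 3 = 28.65
  [18.75→19.25]: (8.5+8.1)/2 × 0.5 = 4.15
  Sum = 355.675 ng/mL·hr

AUC = 356 ng/mL·hr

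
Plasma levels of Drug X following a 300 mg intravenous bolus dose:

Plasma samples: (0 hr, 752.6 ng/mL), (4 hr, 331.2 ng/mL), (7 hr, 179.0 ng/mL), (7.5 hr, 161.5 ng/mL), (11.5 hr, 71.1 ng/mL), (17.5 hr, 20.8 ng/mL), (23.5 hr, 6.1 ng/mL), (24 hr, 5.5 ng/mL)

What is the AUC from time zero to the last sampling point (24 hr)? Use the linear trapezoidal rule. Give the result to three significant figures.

AUC = 3840 ng/mL·hr

Trapezoidal AUC_0→24:
  [0→4]: (752.6+331.2)/2 × 4 = 2167.6
  [4→7]: (331.2+179.0)/2 × 3 = 765.3
  [7→7.5]: (179.0+161.5)/2 × 0.5 = 85.125
  [7.5→11.5]: (161.5+71.1)/2 × 4 = 465.2
  [11.5→17.5]: (71.1+20.8)/2 × 6 = 275.7
  [17.5→23.5]: (20.8+6.1)/2 × 6 = 80.7
  [23.5→24]: (6.1+5.5)/2 × 0.5 = 2.9
  Sum = 3842.525 ng/mL·hr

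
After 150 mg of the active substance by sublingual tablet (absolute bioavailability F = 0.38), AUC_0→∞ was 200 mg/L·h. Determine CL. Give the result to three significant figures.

CL = F × Dose / AUC_0→∞
   = 0.38 × 150 / 200 = 0.285 L/h

CL = 0.285 L/h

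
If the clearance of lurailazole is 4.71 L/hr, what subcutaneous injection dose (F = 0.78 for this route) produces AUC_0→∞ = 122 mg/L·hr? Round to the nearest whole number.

Dose = 737 mg

Dose = CL × AUC_0→∞ / F
     = 4.71 × 122 / 0.78 = 736.692 mg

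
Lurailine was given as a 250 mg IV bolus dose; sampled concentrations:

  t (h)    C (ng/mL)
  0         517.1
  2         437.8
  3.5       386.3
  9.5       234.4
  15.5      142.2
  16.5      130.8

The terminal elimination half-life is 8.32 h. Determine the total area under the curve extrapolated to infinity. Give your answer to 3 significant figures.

AUC = 6270 ng/mL·h

Trapezoidal AUC_0→16.5:
  [0→2]: (517.1+437.8)/2 × 2 = 954.9
  [2→3.5]: (437.8+386.3)/2 × 1.5 = 618.075
  [3.5→9.5]: (386.3+234.4)/2 × 6 = 1862.1
  [9.5→15.5]: (234.4+142.2)/2 × 6 = 1129.8
  [15.5→16.5]: (142.2+130.8)/2 × 1 = 136.5
  Sum = 4701.375 ng/mL·h
k_e = ln2 / t½ = 0.693147 / 8.32 = 0.0833 h^-1
Extrapolated tail: C_last / k_e = 130.8 / 0.0833 = 1570.228
AUC_0→∞ = 4701.375 + 1570.228 = 6271.603 ng/mL·h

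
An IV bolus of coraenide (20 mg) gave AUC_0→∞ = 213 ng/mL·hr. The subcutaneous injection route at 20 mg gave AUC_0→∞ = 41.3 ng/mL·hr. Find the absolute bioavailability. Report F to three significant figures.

F = 0.194

F = (AUC_ev / D_ev) / (AUC_iv / D_iv)
  = (41.3/20) / (213/20)
  = 2.065 / 10.65 = 0.1939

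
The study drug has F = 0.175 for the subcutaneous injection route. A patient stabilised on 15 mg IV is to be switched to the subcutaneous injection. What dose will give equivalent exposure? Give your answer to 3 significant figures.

D_subcutaneous = 85.7 mg

For equal systemic exposure: F × D_ev = D_iv
D_ev = D_iv / F = 15 / 0.175 = 85.7143 mg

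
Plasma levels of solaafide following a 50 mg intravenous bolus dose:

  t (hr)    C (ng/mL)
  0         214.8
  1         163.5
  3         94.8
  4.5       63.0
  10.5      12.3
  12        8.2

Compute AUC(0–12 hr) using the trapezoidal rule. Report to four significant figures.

AUC = 807.1 ng/mL·hr

Trapezoidal AUC_0→12:
  [0→1]: (214.8+163.5)/2 × 1 = 189.15
  [1→3]: (163.5+94.8)/2 × 2 = 258.3
  [3→4.5]: (94.8+63.0)/2 × 1.5 = 118.35
  [4.5→10.5]: (63.0+12.3)/2 × 6 = 225.9
  [10.5→12]: (12.3+8.2)/2 × 1.5 = 15.375
  Sum = 807.075 ng/mL·hr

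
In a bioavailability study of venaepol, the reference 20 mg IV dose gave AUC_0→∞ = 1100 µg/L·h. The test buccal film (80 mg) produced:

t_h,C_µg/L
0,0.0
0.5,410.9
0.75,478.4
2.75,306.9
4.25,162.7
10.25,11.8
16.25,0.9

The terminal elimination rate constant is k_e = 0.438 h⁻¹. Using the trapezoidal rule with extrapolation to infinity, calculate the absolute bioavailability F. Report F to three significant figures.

F = 0.435

Trapezoidal AUC_0→16.25 (buccal film):
  [0→0.5]: (0.0+410.9)/2 × 0.5 = 102.725
  [0.5→0.75]: (410.9+478.4)/2 × 0.25 = 111.1625
  [0.75→2.75]: (478.4+306.9)/2 × 2 = 785.3
  [2.75→4.25]: (306.9+162.7)/2 × 1.5 = 352.2
  [4.25→10.25]: (162.7+11.8)/2 × 6 = 523.5
  [10.25→16.25]: (11.8+0.9)/2 × 6 = 38.1
  Sum = 1912.9875 µg/L·h
Tail: C_last/k_e = 0.9/0.438 = 2.055
AUC_0→∞ (buccal film) = 1912.9875 + 2.055 = 1915.0425 µg/L·h
F = (AUC_ev/D_ev)/(AUC_iv/D_iv) = (1915.0425/80)/(1100/20) = 23.938/55 = 0.4352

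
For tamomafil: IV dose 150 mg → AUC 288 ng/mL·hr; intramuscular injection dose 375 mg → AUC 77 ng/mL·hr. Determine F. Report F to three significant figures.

F = 0.107

F = (AUC_ev / D_ev) / (AUC_iv / D_iv)
  = (77/375) / (288/150)
  = 0.205333 / 1.92 = 0.1069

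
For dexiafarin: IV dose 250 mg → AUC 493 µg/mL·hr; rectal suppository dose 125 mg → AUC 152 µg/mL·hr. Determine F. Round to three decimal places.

F = 0.617

F = (AUC_ev / D_ev) / (AUC_iv / D_iv)
  = (152/125) / (493/250)
  = 1.216 / 1.972 = 0.6166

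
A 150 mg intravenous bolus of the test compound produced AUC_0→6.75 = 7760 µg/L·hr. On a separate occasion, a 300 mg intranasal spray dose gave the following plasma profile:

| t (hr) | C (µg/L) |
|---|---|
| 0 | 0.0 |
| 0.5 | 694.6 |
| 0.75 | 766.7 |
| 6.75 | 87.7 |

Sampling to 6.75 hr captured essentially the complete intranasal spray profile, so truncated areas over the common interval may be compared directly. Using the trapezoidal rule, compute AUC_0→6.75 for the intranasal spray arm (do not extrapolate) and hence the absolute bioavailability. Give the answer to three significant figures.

Trapezoidal AUC_0→6.75 (intranasal spray):
  [0→0.5]: (0.0+694.6)/2 × 0.5 = 173.65
  [0.5→0.75]: (694.6+766.7)/2 × 0.25 = 182.6625
  [0.75→6.75]: (766.7+87.7)/2 × 6 = 2563.2
  Sum = 2919.5125 µg/L·hr
F = (AUC_ev/D_ev)/(AUC_iv/D_iv) = (2919.5125/300)/(7760/150) = 9.73171/51.7333 = 0.1881

F = 0.188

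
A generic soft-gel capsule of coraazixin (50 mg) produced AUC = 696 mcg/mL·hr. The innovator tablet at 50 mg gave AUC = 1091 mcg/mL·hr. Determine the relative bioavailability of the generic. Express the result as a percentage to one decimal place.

F_rel = (AUC_test/D_test) / (AUC_ref/D_ref)
      = (696/50) / (1091/50)
      = 13.92 / 21.82 = 0.6379 = 63.79%

F_rel = 63.8%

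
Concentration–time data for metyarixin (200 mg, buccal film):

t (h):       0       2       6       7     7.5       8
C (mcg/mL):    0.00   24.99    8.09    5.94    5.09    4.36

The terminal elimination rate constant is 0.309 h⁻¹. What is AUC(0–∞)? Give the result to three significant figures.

Trapezoidal AUC_0→8:
  [0→2]: (0.00+24.99)/2 × 2 = 24.99
  [2→6]: (24.99+8.09)/2 × 4 = 66.16
  [6→7]: (8.09+5.94)/2 × 1 = 7.015
  [7→7.5]: (5.94+5.09)/2 × 0.5 = 2.7575
  [7.5→8]: (5.09+4.36)/2 × 0.5 = 2.3625
  Sum = 103.285 mcg/mL·h
Extrapolated tail: C_last / k_e = 4.36 / 0.309 = 14.110
AUC_0→∞ = 103.285 + 14.110 = 117.395 mcg/mL·h

AUC = 117 mcg/mL·h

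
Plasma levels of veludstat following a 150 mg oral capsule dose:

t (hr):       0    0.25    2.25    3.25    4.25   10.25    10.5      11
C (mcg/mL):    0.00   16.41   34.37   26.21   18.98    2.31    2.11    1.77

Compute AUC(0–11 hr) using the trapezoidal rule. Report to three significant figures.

Trapezoidal AUC_0→11:
  [0→0.25]: (0.00+16.41)/2 × 0.25 = 2.05125
  [0.25→2.25]: (16.41+34.37)/2 × 2 = 50.78
  [2.25→3.25]: (34.37+26.21)/2 × 1 = 30.29
  [3.25→4.25]: (26.21+18.98)/2 × 1 = 22.595
  [4.25→10.25]: (18.98+2.31)/2 × 6 = 63.87
  [10.25→10.5]: (2.31+2.11)/2 × 0.25 = 0.5525
  [10.5→11]: (2.11+1.77)/2 × 0.5 = 0.97
  Sum = 171.10875 mcg/mL·hr

AUC = 171 mcg/mL·hr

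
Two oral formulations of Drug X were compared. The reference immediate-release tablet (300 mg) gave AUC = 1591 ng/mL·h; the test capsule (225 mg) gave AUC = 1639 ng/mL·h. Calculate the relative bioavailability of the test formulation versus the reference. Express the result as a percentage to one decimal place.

F_rel = (AUC_test/D_test) / (AUC_ref/D_ref)
      = (1639/225) / (1591/300)
      = 7.28444 / 5.30333 = 1.3736 = 137.36%

F_rel = 137.4%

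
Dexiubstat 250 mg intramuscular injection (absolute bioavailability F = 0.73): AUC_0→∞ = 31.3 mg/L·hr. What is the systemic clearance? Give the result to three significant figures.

CL = F × Dose / AUC_0→∞
   = 0.73 × 250 / 31.3 = 5.83067 L/hr

CL = 5.83 L/hr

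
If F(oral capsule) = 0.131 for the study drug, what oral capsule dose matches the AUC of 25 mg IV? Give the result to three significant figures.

For equal systemic exposure: F × D_ev = D_iv
D_ev = D_iv / F = 25 / 0.131 = 190.84 mg

D_oral = 191 mg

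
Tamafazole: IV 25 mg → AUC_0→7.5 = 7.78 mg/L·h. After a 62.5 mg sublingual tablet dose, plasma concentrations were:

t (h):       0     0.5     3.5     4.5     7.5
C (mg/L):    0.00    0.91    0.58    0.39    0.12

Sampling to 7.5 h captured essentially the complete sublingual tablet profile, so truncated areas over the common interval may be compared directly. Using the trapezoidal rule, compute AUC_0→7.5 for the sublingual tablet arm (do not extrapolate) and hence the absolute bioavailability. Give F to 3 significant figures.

F = 0.191

Trapezoidal AUC_0→7.5 (sublingual tablet):
  [0→0.5]: (0.00+0.91)/2 × 0.5 = 0.2275
  [0.5→3.5]: (0.91+0.58)/2 × 3 = 2.235
  [3.5→4.5]: (0.58+0.39)/2 × 1 = 0.485
  [4.5→7.5]: (0.39+0.12)/2 × 3 = 0.765
  Sum = 3.7125 mg/L·h
F = (AUC_ev/D_ev)/(AUC_iv/D_iv) = (3.7125/62.5)/(7.78/25) = 0.0594/0.3112 = 0.1909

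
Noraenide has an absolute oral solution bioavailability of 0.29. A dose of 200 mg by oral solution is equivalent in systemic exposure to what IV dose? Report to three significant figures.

Systemic exposure from an extravascular dose = F × D_ev, so the equivalent IV dose is F × D_ev.
D_iv = F × D_ev = 0.29 × 200 = 58 mg

D_iv = 58.0 mg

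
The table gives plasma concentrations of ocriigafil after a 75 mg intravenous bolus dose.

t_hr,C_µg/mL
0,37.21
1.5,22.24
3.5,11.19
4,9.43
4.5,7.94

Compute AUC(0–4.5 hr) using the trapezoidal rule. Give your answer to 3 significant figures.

AUC = 87.5 µg/mL·hr

Trapezoidal AUC_0→4.5:
  [0→1.5]: (37.21+22.24)/2 × 1.5 = 44.5875
  [1.5→3.5]: (22.24+11.19)/2 × 2 = 33.43
  [3.5→4]: (11.19+9.43)/2 × 0.5 = 5.155
  [4→4.5]: (9.43+7.94)/2 × 0.5 = 4.3425
  Sum = 87.515 µg/mL·hr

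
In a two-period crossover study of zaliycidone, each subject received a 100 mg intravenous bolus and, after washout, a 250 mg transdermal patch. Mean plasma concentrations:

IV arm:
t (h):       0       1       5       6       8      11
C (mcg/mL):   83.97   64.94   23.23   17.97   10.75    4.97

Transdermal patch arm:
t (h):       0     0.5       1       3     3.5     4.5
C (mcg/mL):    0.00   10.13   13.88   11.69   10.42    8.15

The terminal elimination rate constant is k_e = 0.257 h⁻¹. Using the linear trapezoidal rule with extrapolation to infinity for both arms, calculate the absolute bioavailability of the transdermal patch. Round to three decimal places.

Trapezoidal AUC_0→11 (IV):
  [0→1]: (83.97+64.94)/2 × 1 = 74.455
  [1→5]: (64.94+23.23)/2 × 4 = 176.34
  [5→6]: (23.23+17.97)/2 × 1 = 20.6
  [6→8]: (17.97+10.75)/2 × 2 = 28.72
  [8→11]: (10.75+4.97)/2 × 3 = 23.58
  Sum = 323.695 mcg/mL·h
IV tail: 4.97/0.257 = 19.339; AUC_iv,0→∞ = 323.695 + 19.339 = 343.034 mcg/mL·h
Trapezoidal AUC_0→4.5 (transdermal patch):
  [0→0.5]: (0.00+10.13)/2 × 0.5 = 2.5325
  [0.5→1]: (10.13+13.88)/2 × 0.5 = 6.0025
  [1→3]: (13.88+11.69)/2 × 2 = 25.57
  [3→3.5]: (11.69+10.42)/2 × 0.5 = 5.5275
  [3.5→4.5]: (10.42+8.15)/2 × 1 = 9.285
  Sum = 48.9175 mcg/mL·h
transdermal patch tail: 8.15/0.257 = 31.712; AUC_ev,0→∞ = 48.9175 + 31.712 = 80.6295 mcg/mL·h
F = (AUC_ev/D_ev)/(AUC_iv/D_iv) = (80.6295/250)/(343.034/100) = 0.322518/3.43034 = 0.0940

F = 0.094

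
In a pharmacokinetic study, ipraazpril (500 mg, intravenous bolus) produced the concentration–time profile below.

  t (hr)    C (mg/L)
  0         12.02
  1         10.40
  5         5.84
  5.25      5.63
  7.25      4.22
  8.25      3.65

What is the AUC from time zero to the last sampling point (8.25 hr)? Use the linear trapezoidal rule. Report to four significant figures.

Trapezoidal AUC_0→8.25:
  [0→1]: (12.02+10.40)/2 × 1 = 11.21
  [1→5]: (10.40+5.84)/2 × 4 = 32.48
  [5→5.25]: (5.84+5.63)/2 × 0.25 = 1.43375
  [5.25→7.25]: (5.63+4.22)/2 × 2 = 9.85
  [7.25→8.25]: (4.22+3.65)/2 × 1 = 3.935
  Sum = 58.90875 mg/L·hr

AUC = 58.91 mg/L·hr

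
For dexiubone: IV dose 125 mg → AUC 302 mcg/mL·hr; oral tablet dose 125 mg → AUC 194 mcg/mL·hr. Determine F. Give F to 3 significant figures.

F = (AUC_ev / D_ev) / (AUC_iv / D_iv)
  = (194/125) / (302/125)
  = 1.552 / 2.416 = 0.6424

F = 0.642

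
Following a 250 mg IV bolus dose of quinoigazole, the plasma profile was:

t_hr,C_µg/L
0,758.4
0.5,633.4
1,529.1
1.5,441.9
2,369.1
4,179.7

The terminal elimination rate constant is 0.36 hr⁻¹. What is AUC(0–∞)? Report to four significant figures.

AUC = 2132 µg/L·hr

Trapezoidal AUC_0→4:
  [0→0.5]: (758.4+633.4)/2 × 0.5 = 347.95
  [0.5→1]: (633.4+529.1)/2 × 0.5 = 290.625
  [1→1.5]: (529.1+441.9)/2 × 0.5 = 242.75
  [1.5→2]: (441.9+369.1)/2 × 0.5 = 202.75
  [2→4]: (369.1+179.7)/2 × 2 = 548.8
  Sum = 1632.875 µg/L·hr
Extrapolated tail: C_last / k_e = 179.7 / 0.36 = 499.167
AUC_0→∞ = 1632.875 + 499.167 = 2132.042 µg/L·hr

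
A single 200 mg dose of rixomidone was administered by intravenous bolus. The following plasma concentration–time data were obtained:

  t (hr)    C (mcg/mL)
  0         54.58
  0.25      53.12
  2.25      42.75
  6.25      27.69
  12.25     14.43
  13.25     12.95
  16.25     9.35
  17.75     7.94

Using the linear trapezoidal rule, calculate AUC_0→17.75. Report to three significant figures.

AUC = 437 mcg/mL·hr

Trapezoidal AUC_0→17.75:
  [0→0.25]: (54.58+53.12)/2 × 0.25 = 13.4625
  [0.25→2.25]: (53.12+42.75)/2 × 2 = 95.87
  [2.25→6.25]: (42.75+27.69)/2 × 4 = 140.88
  [6.25→12.25]: (27.69+14.43)/2 × 6 = 126.36
  [12.25→13.25]: (14.43+12.95)/2 × 1 = 13.69
  [13.25→16.25]: (12.95+9.35)/2 × 3 = 33.45
  [16.25→17.75]: (9.35+7.94)/2 × 1.5 = 12.9675
  Sum = 436.68 mcg/mL·hr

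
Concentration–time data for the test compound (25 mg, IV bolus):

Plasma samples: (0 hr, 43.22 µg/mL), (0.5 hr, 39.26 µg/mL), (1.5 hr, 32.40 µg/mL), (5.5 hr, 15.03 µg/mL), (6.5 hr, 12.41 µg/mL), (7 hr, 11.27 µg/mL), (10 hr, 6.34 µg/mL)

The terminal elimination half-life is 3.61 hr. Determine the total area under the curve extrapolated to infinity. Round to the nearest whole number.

AUC = 230 µg/mL·hr

Trapezoidal AUC_0→10:
  [0→0.5]: (43.22+39.26)/2 × 0.5 = 20.62
  [0.5→1.5]: (39.26+32.40)/2 × 1 = 35.83
  [1.5→5.5]: (32.40+15.03)/2 × 4 = 94.86
  [5.5→6.5]: (15.03+12.41)/2 × 1 = 13.72
  [6.5→7]: (12.41+11.27)/2 × 0.5 = 5.92
  [7→10]: (11.27+6.34)/2 × 3 = 26.415
  Sum = 197.365 µg/mL·hr
k_e = ln2 / t½ = 0.693147 / 3.61 = 0.1920 hr^-1
Extrapolated tail: C_last / k_e = 6.34 / 0.192 = 33.021
AUC_0→∞ = 197.365 + 33.021 = 230.386 µg/mL·hr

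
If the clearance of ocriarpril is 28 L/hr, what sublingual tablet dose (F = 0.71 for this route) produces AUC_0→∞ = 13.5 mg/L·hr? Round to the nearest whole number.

Dose = CL × AUC_0→∞ / F
     = 28 × 13.5 / 0.71 = 532.394 mg

Dose = 532 mg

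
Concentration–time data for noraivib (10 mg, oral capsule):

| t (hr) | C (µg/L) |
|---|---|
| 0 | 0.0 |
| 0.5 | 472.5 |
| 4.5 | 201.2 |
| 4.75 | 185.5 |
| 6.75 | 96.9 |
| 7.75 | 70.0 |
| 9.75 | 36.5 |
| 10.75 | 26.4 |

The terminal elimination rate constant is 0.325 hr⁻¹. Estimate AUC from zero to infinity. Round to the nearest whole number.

AUC = 2099 µg/L·hr

Trapezoidal AUC_0→10.75:
  [0→0.5]: (0.0+472.5)/2 × 0.5 = 118.125
  [0.5→4.5]: (472.5+201.2)/2 × 4 = 1347.4
  [4.5→4.75]: (201.2+185.5)/2 × 0.25 = 48.3375
  [4.75→6.75]: (185.5+96.9)/2 × 2 = 282.4
  [6.75→7.75]: (96.9+70.0)/2 × 1 = 83.45
  [7.75→9.75]: (70.0+36.5)/2 × 2 = 106.5
  [9.75→10.75]: (36.5+26.4)/2 × 1 = 31.45
  Sum = 2017.6625 µg/L·hr
Extrapolated tail: C_last / k_e = 26.4 / 0.325 = 81.231
AUC_0→∞ = 2017.6625 + 81.231 = 2098.8935 µg/L·hr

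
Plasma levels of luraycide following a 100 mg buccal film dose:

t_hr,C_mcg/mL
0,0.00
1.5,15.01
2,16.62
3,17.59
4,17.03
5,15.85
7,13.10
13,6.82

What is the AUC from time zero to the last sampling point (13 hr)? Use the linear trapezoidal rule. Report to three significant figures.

Trapezoidal AUC_0→13:
  [0→1.5]: (0.00+15.01)/2 × 1.5 = 11.2575
  [1.5→2]: (15.01+16.62)/2 × 0.5 = 7.9075
  [2→3]: (16.62+17.59)/2 × 1 = 17.105
  [3→4]: (17.59+17.03)/2 × 1 = 17.31
  [4→5]: (17.03+15.85)/2 × 1 = 16.44
  [5→7]: (15.85+13.10)/2 × 2 = 28.95
  [7→13]: (13.10+6.82)/2 × 6 = 59.76
  Sum = 158.73 mcg/mL·hr

AUC = 159 mcg/mL·hr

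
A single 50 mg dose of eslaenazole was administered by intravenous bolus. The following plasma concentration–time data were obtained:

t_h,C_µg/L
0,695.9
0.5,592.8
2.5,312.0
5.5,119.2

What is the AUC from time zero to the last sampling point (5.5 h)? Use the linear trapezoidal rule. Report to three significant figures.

AUC = 1870 µg/L·h

Trapezoidal AUC_0→5.5:
  [0→0.5]: (695.9+592.8)/2 × 0.5 = 322.175
  [0.5→2.5]: (592.8+312.0)/2 × 2 = 904.8
  [2.5→5.5]: (312.0+119.2)/2 × 3 = 646.8
  Sum = 1873.775 µg/L·h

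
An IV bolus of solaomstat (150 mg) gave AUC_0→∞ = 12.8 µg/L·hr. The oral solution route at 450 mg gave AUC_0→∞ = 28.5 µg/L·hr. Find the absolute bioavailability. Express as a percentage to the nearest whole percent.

F = 74%

F = (AUC_ev / D_ev) / (AUC_iv / D_iv)
  = (28.5/450) / (12.8/150)
  = 0.0633333 / 0.0853333 = 0.7422
  = 74.22%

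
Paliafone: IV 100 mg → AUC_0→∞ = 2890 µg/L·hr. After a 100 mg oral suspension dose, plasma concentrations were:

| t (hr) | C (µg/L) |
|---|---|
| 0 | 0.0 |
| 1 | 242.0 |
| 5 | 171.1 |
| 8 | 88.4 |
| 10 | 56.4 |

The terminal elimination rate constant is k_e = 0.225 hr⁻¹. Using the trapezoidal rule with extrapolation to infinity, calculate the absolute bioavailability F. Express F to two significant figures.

F = 0.60

Trapezoidal AUC_0→10 (oral suspension):
  [0→1]: (0.0+242.0)/2 × 1 = 121.0
  [1→5]: (242.0+171.1)/2 × 4 = 826.2
  [5→8]: (171.1+88.4)/2 × 3 = 389.25
  [8→10]: (88.4+56.4)/2 × 2 = 144.8
  Sum = 1481.25 µg/L·hr
Tail: C_last/k_e = 56.4/0.225 = 250.667
AUC_0→∞ (oral suspension) = 1481.25 + 250.667 = 1731.917 µg/L·hr
F = (AUC_ev/D_ev)/(AUC_iv/D_iv) = (1731.917/100)/(2890/100) = 17.31917/28.9 = 0.5993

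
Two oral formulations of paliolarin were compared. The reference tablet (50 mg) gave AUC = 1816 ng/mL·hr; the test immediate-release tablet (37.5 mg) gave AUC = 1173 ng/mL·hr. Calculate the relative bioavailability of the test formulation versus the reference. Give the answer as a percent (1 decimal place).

F_rel = 86.1%

F_rel = (AUC_test/D_test) / (AUC_ref/D_ref)
      = (1173/37.5) / (1816/50)
      = 31.28 / 36.32 = 0.8612 = 86.12%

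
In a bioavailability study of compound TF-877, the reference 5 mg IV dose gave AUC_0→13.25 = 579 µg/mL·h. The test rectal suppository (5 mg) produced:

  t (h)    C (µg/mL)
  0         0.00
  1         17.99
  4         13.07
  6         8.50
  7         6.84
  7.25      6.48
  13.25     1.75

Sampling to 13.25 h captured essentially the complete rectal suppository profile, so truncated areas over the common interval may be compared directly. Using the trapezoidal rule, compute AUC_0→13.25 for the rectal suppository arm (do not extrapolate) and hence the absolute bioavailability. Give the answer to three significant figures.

Trapezoidal AUC_0→13.25 (rectal suppository):
  [0→1]: (0.00+17.99)/2 × 1 = 8.995
  [1→4]: (17.99+13.07)/2 × 3 = 46.59
  [4→6]: (13.07+8.50)/2 × 2 = 21.57
  [6→7]: (8.50+6.84)/2 × 1 = 7.67
  [7→7.25]: (6.84+6.48)/2 × 0.25 = 1.665
  [7.25→13.25]: (6.48+1.75)/2 × 6 = 24.69
  Sum = 111.18 µg/mL·h
F = (AUC_ev/D_ev)/(AUC_iv/D_iv) = (111.18/5)/(579/5) = 22.236/115.8 = 0.1920

F = 0.192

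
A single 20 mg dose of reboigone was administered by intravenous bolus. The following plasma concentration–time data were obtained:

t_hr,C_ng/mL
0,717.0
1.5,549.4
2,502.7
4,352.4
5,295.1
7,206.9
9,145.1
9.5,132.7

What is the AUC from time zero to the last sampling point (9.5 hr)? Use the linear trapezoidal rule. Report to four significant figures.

Trapezoidal AUC_0→9.5:
  [0→1.5]: (717.0+549.4)/2 × 1.5 = 949.8
  [1.5→2]: (549.4+502.7)/2 × 0.5 = 263.025
  [2→4]: (502.7+352.4)/2 × 2 = 855.1
  [4→5]: (352.4+295.1)/2 × 1 = 323.75
  [5→7]: (295.1+206.9)/2 × 2 = 502.0
  [7→9]: (206.9+145.1)/2 × 2 = 352.0
  [9→9.5]: (145.1+132.7)/2 × 0.5 = 69.45
  Sum = 3315.125 ng/mL·hr

AUC = 3315 ng/mL·hr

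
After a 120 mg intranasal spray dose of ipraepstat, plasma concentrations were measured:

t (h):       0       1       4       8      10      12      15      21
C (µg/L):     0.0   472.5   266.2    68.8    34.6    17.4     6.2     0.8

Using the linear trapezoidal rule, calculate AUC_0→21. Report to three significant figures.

AUC = 2230 µg/L·h

Trapezoidal AUC_0→21:
  [0→1]: (0.0+472.5)/2 × 1 = 236.25
  [1→4]: (472.5+266.2)/2 × 3 = 1108.05
  [4→8]: (266.2+68.8)/2 × 4 = 670.0
  [8→10]: (68.8+34.6)/2 × 2 = 103.4
  [10→12]: (34.6+17.4)/2 × 2 = 52.0
  [12→15]: (17.4+6.2)/2 × 3 = 35.4
  [15→21]: (6.2+0.8)/2 × 6 = 21.0
  Sum = 2226.1 µg/L·h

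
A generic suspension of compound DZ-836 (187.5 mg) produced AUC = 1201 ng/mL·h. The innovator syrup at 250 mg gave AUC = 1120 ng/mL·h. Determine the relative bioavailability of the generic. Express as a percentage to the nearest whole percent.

F_rel = (AUC_test/D_test) / (AUC_ref/D_ref)
      = (1201/187.5) / (1120/250)
      = 6.40533 / 4.48 = 1.4298 = 142.98%

F_rel = 143%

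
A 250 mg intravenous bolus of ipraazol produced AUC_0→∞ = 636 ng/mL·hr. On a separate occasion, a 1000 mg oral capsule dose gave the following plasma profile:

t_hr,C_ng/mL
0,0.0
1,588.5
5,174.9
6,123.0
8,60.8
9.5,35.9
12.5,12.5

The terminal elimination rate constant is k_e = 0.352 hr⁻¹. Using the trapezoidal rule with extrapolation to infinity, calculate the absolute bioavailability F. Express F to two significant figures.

F = 0.92

Trapezoidal AUC_0→12.5 (oral capsule):
  [0→1]: (0.0+588.5)/2 × 1 = 294.25
  [1→5]: (588.5+174.9)/2 × 4 = 1526.8
  [5→6]: (174.9+123.0)/2 × 1 = 148.95
  [6→8]: (123.0+60.8)/2 × 2 = 183.8
  [8→9.5]: (60.8+35.9)/2 × 1.5 = 72.525
  [9.5→12.5]: (35.9+12.5)/2 × 3 = 72.6
  Sum = 2298.925 ng/mL·hr
Tail: C_last/k_e = 12.5/0.352 = 35.511
AUC_0→∞ (oral capsule) = 2298.925 + 35.511 = 2334.436 ng/mL·hr
F = (AUC_ev/D_ev)/(AUC_iv/D_iv) = (2334.436/1000)/(636/250) = 2.334436/2.544 = 0.9176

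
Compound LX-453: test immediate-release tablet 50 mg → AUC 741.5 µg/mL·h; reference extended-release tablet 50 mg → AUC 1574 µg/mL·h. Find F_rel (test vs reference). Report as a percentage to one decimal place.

F_rel = (AUC_test/D_test) / (AUC_ref/D_ref)
      = (741.5/50) / (1574/50)
      = 14.83 / 31.48 = 0.4711 = 47.11%

F_rel = 47.1%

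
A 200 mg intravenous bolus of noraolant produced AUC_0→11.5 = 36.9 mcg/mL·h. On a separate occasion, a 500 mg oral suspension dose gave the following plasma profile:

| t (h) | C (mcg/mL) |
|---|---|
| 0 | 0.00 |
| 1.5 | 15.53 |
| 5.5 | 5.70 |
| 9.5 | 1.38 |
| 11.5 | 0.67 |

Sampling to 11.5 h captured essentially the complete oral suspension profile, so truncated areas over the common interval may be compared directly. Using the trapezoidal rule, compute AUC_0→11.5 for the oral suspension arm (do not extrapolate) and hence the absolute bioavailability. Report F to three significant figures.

Trapezoidal AUC_0→11.5 (oral suspension):
  [0→1.5]: (0.00+15.53)/2 × 1.5 = 11.6475
  [1.5→5.5]: (15.53+5.70)/2 × 4 = 42.46
  [5.5→9.5]: (5.70+1.38)/2 × 4 = 14.16
  [9.5→11.5]: (1.38+0.67)/2 × 2 = 2.05
  Sum = 70.3175 mcg/mL·h
F = (AUC_ev/D_ev)/(AUC_iv/D_iv) = (70.3175/500)/(36.9/200) = 0.140635/0.1845 = 0.7622

F = 0.762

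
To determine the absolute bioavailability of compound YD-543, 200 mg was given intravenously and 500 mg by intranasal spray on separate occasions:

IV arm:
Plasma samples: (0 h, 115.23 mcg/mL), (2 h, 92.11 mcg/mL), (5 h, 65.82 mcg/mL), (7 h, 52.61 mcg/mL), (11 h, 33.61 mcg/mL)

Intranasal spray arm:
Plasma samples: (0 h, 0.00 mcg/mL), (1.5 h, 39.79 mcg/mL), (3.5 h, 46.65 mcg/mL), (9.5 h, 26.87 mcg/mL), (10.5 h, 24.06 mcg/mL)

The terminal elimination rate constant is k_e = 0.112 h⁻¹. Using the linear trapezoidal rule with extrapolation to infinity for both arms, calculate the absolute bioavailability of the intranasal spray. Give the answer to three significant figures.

F = 0.223

Trapezoidal AUC_0→11 (IV):
  [0→2]: (115.23+92.11)/2 × 2 = 207.34
  [2→5]: (92.11+65.82)/2 × 3 = 236.895
  [5→7]: (65.82+52.61)/2 × 2 = 118.43
  [7→11]: (52.61+33.61)/2 × 4 = 172.44
  Sum = 735.105 mcg/mL·h
IV tail: 33.61/0.112 = 300.089; AUC_iv,0→∞ = 735.105 + 300.089 = 1035.194 mcg/mL·h
Trapezoidal AUC_0→10.5 (intranasal spray):
  [0→1.5]: (0.00+39.79)/2 × 1.5 = 29.8425
  [1.5→3.5]: (39.79+46.65)/2 × 2 = 86.44
  [3.5→9.5]: (46.65+26.87)/2 × 6 = 220.56
  [9.5→10.5]: (26.87+24.06)/2 × 1 = 25.465
  Sum = 362.3075 mcg/mL·h
intranasal spray tail: 24.06/0.112 = 214.821; AUC_ev,0→∞ = 362.3075 + 214.821 = 577.1285 mcg/mL·h
F = (AUC_ev/D_ev)/(AUC_iv/D_iv) = (577.1285/500)/(1035.194/200) = 1.154257/5.17597 = 0.2230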